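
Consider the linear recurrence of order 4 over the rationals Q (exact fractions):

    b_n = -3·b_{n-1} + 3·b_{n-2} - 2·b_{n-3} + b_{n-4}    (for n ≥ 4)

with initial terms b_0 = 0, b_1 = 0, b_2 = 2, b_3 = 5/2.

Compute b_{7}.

b_4 = -3·5/2 + 3·2 + -2·0 + 1·0 = -3/2
b_5 = -3·-3/2 + 3·5/2 + -2·2 + 1·0 = 8
b_6 = -3·8 + 3·-3/2 + -2·5/2 + 1·2 = -63/2
b_7 = -3·-63/2 + 3·8 + -2·-3/2 + 1·5/2 = 124

124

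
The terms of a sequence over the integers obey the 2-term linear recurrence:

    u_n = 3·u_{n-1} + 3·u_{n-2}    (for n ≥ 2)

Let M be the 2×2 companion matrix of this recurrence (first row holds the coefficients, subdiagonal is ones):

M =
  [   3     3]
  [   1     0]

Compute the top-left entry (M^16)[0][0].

1507527531

(M^16)[0][0] is the top entry after applying M 16 times to the unit state (1, 0). Equivalently it is h_{17} for the auxiliary sequence (h_n) obeying the same recurrence with h_1 = 1 and h_i = 0 for 0 ≤ i < 1:
h_2 = 3·1 + 3·0 = 3
h_3 = 3·3 + 3·1 = 12
h_4 = 3·12 + 3·3 = 45
h_5 = 3·45 + 3·12 = 171
h_6 = 3·171 + 3·45 = 648
h_7 = 3·648 + 3·171 = 2457
h_8 = 3·2457 + 3·648 = 9315
h_9 = 3·9315 + 3·2457 = 35316
h_10 = 3·35316 + 3·9315 = 133893
h_11 = 3·133893 + 3·35316 = 507627
h_12 = 3·507627 + 3·133893 = 1924560
h_13 = 3·1924560 + 3·507627 = 7296561
h_14 = 3·7296561 + 3·1924560 = 27663363
h_15 = 3·27663363 + 3·7296561 = 104879772
h_16 = 3·104879772 + 3·27663363 = 397629405
h_17 = 3·397629405 + 3·104879772 = 1507527531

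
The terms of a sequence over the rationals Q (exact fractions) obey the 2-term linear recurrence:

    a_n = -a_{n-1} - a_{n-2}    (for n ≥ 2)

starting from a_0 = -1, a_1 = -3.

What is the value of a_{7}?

-3

a_2 = -1·-3 + -1·-1 = 4
a_3 = -1·4 + -1·-3 = -1
a_4 = -1·-1 + -1·4 = -3
(a_3, a_4) = (-1, -3) = (a_0, a_1), so the sequence has period 3.
7 ≡ 1 (mod 3), hence a_7 = a_1 = -3.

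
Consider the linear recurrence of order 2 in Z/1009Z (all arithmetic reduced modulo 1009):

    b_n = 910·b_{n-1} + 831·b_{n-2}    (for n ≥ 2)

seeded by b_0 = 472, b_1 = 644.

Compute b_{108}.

b_2 = 910·644 + 831·472 = 551
b_3 = 910·551 + 831·644 = 331
b_4 = 910·331 + 831·551 = 323
b_5 = 910·323 + 831·331 = 924
b_6 = 910·924 + 831·323 = 362
b_7 = 910·362 + 831·924 = 481
b_8 = 910·481 + 831·362 = 953
b_9 = 910·953 + 831·481 = 646
b_10 = 910·646 + 831·953 = 500
b_11 = 910·500 + 831·646 = 988
b_12 = 910·988 + 831·500 = 862
b_13 = 910·862 + 831·988 = 129
b_14 = 910·129 + 831·862 = 278
b_15 = 910·278 + 831·129 = 975
b_16 = 910·975 + 831·278 = 296
b_17 = 910·296 + 831·975 = 964
b_18 = 910·964 + 831·296 = 199
b_19 = 910·199 + 831·964 = 417
b_20 = 910·417 + 831·199 = 988
b_21 = 910·988 + 831·417 = 501
b_22 = 910·501 + 831·988 = 553
b_23 = 910·553 + 831·501 = 362
b_24 = 910·362 + 831·553 = 934
b_25 = 910·934 + 831·362 = 502
b_26 = 910·502 + 831·934 = 985
b_27 = 910·985 + 831·502 = 803
b_28 = 910·803 + 831·985 = 450
b_29 = 910·450 + 831·803 = 190
b_30 = 910·190 + 831·450 = 981
b_31 = 910·981 + 831·190 = 231
b_32 = 910·231 + 831·981 = 277
b_33 = 910·277 + 831·231 = 71
b_34 = 910·71 + 831·277 = 169
b_35 = 910·169 + 831·71 = 901
b_36 = 910·901 + 831·169 = 790
b_37 = 910·790 + 831·901 = 545
b_38 = 910·545 + 831·790 = 162
b_39 = 910·162 + 831·545 = 969
b_40 = 910·969 + 831·162 = 349
b_41 = 910·349 + 831·969 = 821
b_42 = 910·821 + 831·349 = 886
b_43 = 910·886 + 831·821 = 236
b_44 = 910·236 + 831·886 = 548
b_45 = 910·548 + 831·236 = 604
b_46 = 910·604 + 831·548 = 64
b_47 = 910·64 + 831·604 = 169
b_48 = 910·169 + 831·64 = 129
b_49 = 910·129 + 831·169 = 534
b_50 = 910·534 + 831·129 = 856
b_51 = 910·856 + 831·534 = 815
b_52 = 910·815 + 831·856 = 26
b_53 = 910·26 + 831·815 = 679
b_54 = 910·679 + 831·26 = 799
b_55 = 910·799 + 831·679 = 828
b_56 = 910·828 + 831·799 = 813
b_57 = 910·813 + 831·828 = 163
b_58 = 910·163 + 831·813 = 589
b_59 = 910·589 + 831·163 = 458
b_60 = 910·458 + 831·589 = 157
b_61 = 910·157 + 831·458 = 806
b_62 = 910·806 + 831·157 = 223
b_63 = 910·223 + 831·806 = 940
b_64 = 910·940 + 831·223 = 434
b_65 = 910·434 + 831·940 = 595
b_66 = 910·595 + 831·434 = 58
b_67 = 910·58 + 831·595 = 347
b_68 = 910·347 + 831·58 = 728
b_69 = 910·728 + 831·347 = 359
b_70 = 910·359 + 831·728 = 351
b_71 = 910·351 + 831·359 = 231
b_72 = 910·231 + 831·351 = 418
b_73 = 910·418 + 831·231 = 238
b_74 = 910·238 + 831·418 = 916
b_75 = 910·916 + 831·238 = 140
b_76 = 910·140 + 831·916 = 676
b_77 = 910·676 + 831·140 = 984
b_78 = 910·984 + 831·676 = 200
b_79 = 910·200 + 831·984 = 794
b_80 = 910·794 + 831·200 = 820
b_81 = 910·820 + 831·794 = 477
b_82 = 910·477 + 831·820 = 545
b_83 = 910·545 + 831·477 = 381
b_84 = 910·381 + 831·545 = 477
b_85 = 910·477 + 831·381 = 994
b_86 = 910·994 + 831·477 = 326
b_87 = 910·326 + 831·994 = 666
b_88 = 910·666 + 831·326 = 145
b_89 = 910·145 + 831·666 = 285
b_90 = 910·285 + 831·145 = 461
b_91 = 910·461 + 831·285 = 495
b_92 = 910·495 + 831·461 = 107
b_93 = 910·107 + 831·495 = 179
b_94 = 910·179 + 831·107 = 566
b_95 = 910·566 + 831·179 = 896
b_96 = 910·896 + 831·566 = 240
b_97 = 910·240 + 831·896 = 390
b_98 = 910·390 + 831·240 = 399
b_99 = 910·399 + 831·390 = 51
b_100 = 910·51 + 831·399 = 613
b_101 = 910·613 + 831·51 = 865
b_102 = 910·865 + 831·613 = 997
b_103 = 910·997 + 831·865 = 586
b_104 = 910·586 + 831·997 = 626
b_105 = 910·626 + 831·586 = 203
b_106 = 910·203 + 831·626 = 654
b_107 = 910·654 + 831·203 = 20
b_108 = 910·20 + 831·654 = 670

670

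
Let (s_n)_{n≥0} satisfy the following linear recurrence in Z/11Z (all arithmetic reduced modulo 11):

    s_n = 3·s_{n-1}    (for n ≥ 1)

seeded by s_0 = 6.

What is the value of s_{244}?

s_1 = 3·6 = 7
s_2 = 3·7 = 10
s_3 = 3·10 = 8
s_4 = 3·8 = 2
s_5 = 3·2 = 6
(s_5) = (6) = (s_0), so the sequence has period 5.
244 ≡ 4 (mod 5), hence s_244 = s_4 = 2.

2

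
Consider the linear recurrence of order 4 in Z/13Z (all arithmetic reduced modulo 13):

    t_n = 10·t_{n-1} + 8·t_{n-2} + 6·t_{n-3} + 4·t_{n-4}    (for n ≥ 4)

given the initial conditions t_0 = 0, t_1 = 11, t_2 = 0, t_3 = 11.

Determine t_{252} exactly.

t_4 = 10·11 + 8·0 + 6·11 + 4·0 = 7
t_5 = 10·7 + 8·11 + 6·0 + 4·11 = 7
t_6 = 10·7 + 8·7 + 6·11 + 4·0 = 10
t_7 = 10·10 + 8·7 + 6·7 + 4·11 = 8
t_8 = 10·8 + 8·10 + 6·7 + 4·7 = 9
t_9 = 10·9 + 8·8 + 6·10 + 4·7 = 8
t_10 = 10·8 + 8·9 + 6·8 + 4·10 = 6
t_11 = 10·6 + 8·8 + 6·9 + 4·8 = 2
t_12 = 10·2 + 8·6 + 6·8 + 4·9 = 9
t_13 = 10·9 + 8·2 + 6·6 + 4·8 = 5
t_14 = 10·5 + 8·9 + 6·2 + 4·6 = 2
t_15 = 10·2 + 8·5 + 6·9 + 4·2 = 5
t_16 = 10·5 + 8·2 + 6·5 + 4·9 = 2
t_17 = 10·2 + 8·5 + 6·2 + 4·5 = 1
t_18 = 10·1 + 8·2 + 6·5 + 4·2 = 12
t_19 = 10·12 + 8·1 + 6·2 + 4·5 = 4
t_20 = 10·4 + 8·12 + 6·1 + 4·2 = 7
t_21 = 10·7 + 8·4 + 6·12 + 4·1 = 9
t_22 = 10·9 + 8·7 + 6·4 + 4·12 = 10
t_23 = 10·10 + 8·9 + 6·7 + 4·4 = 9
t_24 = 10·9 + 8·10 + 6·9 + 4·7 = 5
t_25 = 10·5 + 8·9 + 6·10 + 4·9 = 10
t_26 = 10·10 + 8·5 + 6·9 + 4·10 = 0
t_27 = 10·0 + 8·10 + 6·5 + 4·9 = 3
t_28 = 10·3 + 8·0 + 6·10 + 4·5 = 6
t_29 = 10·6 + 8·3 + 6·0 + 4·10 = 7
t_30 = 10·7 + 8·6 + 6·3 + 4·0 = 6
t_31 = 10·6 + 8·7 + 6·6 + 4·3 = 8
t_32 = 10·8 + 8·6 + 6·7 + 4·6 = 12
t_33 = 10·12 + 8·8 + 6·6 + 4·7 = 1
t_34 = 10·1 + 8·12 + 6·8 + 4·6 = 9
t_35 = 10·9 + 8·1 + 6·12 + 4·8 = 7
t_36 = 10·7 + 8·9 + 6·1 + 4·12 = 1
t_37 = 10·1 + 8·7 + 6·9 + 4·1 = 7
t_38 = 10·7 + 8·1 + 6·7 + 4·9 = 0
t_39 = 10·0 + 8·7 + 6·1 + 4·7 = 12
t_40 = 10·12 + 8·0 + 6·7 + 4·1 = 10
t_41 = 10·10 + 8·12 + 6·0 + 4·7 = 3
t_42 = 10·3 + 8·10 + 6·12 + 4·0 = 0
t_43 = 10·0 + 8·3 + 6·10 + 4·12 = 2
t_44 = 10·2 + 8·0 + 6·3 + 4·10 = 0
t_45 = 10·0 + 8·2 + 6·0 + 4·3 = 2
t_46 = 10·2 + 8·0 + 6·2 + 4·0 = 6
t_47 = 10·6 + 8·2 + 6·0 + 4·2 = 6
t_48 = 10·6 + 8·6 + 6·2 + 4·0 = 3
t_49 = 10·3 + 8·6 + 6·6 + 4·2 = 5
t_50 = 10·5 + 8·3 + 6·6 + 4·6 = 4
t_51 = 10·4 + 8·5 + 6·3 + 4·6 = 5
t_52 = 10·5 + 8·4 + 6·5 + 4·3 = 7
t_53 = 10·7 + 8·5 + 6·4 + 4·5 = 11
t_54 = 10·11 + 8·7 + 6·5 + 4·4 = 4
t_55 = 10·4 + 8·11 + 6·7 + 4·5 = 8
t_56 = 10·8 + 8·4 + 6·11 + 4·7 = 11
t_57 = 10·11 + 8·8 + 6·4 + 4·11 = 8
t_58 = 10·8 + 8·11 + 6·8 + 4·4 = 11
t_59 = 10·11 + 8·8 + 6·11 + 4·8 = 12
t_60 = 10·12 + 8·11 + 6·8 + 4·11 = 1
t_61 = 10·1 + 8·12 + 6·11 + 4·8 = 9
t_62 = 10·9 + 8·1 + 6·12 + 4·11 = 6
t_63 = 10·6 + 8·9 + 6·1 + 4·12 = 4
t_64 = 10·4 + 8·6 + 6·9 + 4·1 = 3
t_65 = 10·3 + 8·4 + 6·6 + 4·9 = 4
t_66 = 10·4 + 8·3 + 6·4 + 4·6 = 8
t_67 = 10·8 + 8·4 + 6·3 + 4·4 = 3
t_68 = 10·3 + 8·8 + 6·4 + 4·3 = 0
t_69 = 10·0 + 8·3 + 6·8 + 4·4 = 10
t_70 = 10·10 + 8·0 + 6·3 + 4·8 = 7
t_71 = 10·7 + 8·10 + 6·0 + 4·3 = 6
t_72 = 10·6 + 8·7 + 6·10 + 4·0 = 7
t_73 = 10·7 + 8·6 + 6·7 + 4·10 = 5
t_74 = 10·5 + 8·7 + 6·6 + 4·7 = 1
t_75 = 10·1 + 8·5 + 6·7 + 4·6 = 12
t_76 = 10·12 + 8·1 + 6·5 + 4·7 = 4
t_77 = 10·4 + 8·12 + 6·1 + 4·5 = 6
t_78 = 10·6 + 8·4 + 6·12 + 4·1 = 12
t_79 = 10·12 + 8·6 + 6·4 + 4·12 = 6
t_80 = 10·6 + 8·12 + 6·6 + 4·4 = 0
t_81 = 10·0 + 8·6 + 6·12 + 4·6 = 1
t_82 = 10·1 + 8·0 + 6·6 + 4·12 = 3
t_83 = 10·3 + 8·1 + 6·0 + 4·6 = 10
t_84 = 10·10 + 8·3 + 6·1 + 4·0 = 0
t_85 = 10·0 + 8·10 + 6·3 + 4·1 = 11
t_86 = 10·11 + 8·0 + 6·10 + 4·3 = 0
t_87 = 10·0 + 8·11 + 6·0 + 4·10 = 11
(t_84, t_85, t_86, t_87) = (0, 11, 0, 11) = (t_0, t_1, t_2, t_3), so the sequence has period 84.
252 ≡ 0 (mod 84), hence t_252 = t_0 = 0.

0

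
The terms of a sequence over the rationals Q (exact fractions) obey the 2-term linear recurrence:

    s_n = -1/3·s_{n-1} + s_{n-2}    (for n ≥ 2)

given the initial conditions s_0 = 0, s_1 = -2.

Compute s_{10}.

s_2 = -1/3·-2 + 1·0 = 2/3
s_3 = -1/3·2/3 + 1·-2 = -20/9
s_4 = -1/3·-20/9 + 1·2/3 = 38/27
s_5 = -1/3·38/27 + 1·-20/9 = -218/81
s_6 = -1/3·-218/81 + 1·38/27 = 560/243
s_7 = -1/3·560/243 + 1·-218/81 = -2522/729
s_8 = -1/3·-2522/729 + 1·560/243 = 7562/2187
s_9 = -1/3·7562/2187 + 1·-2522/729 = -30260/6561
s_10 = -1/3·-30260/6561 + 1·7562/2187 = 98318/19683

98318/19683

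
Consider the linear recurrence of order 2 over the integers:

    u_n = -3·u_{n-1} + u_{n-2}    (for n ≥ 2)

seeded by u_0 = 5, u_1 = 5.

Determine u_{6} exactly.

u_2 = -3·5 + 1·5 = -10
u_3 = -3·-10 + 1·5 = 35
u_4 = -3·35 + 1·-10 = -115
u_5 = -3·-115 + 1·35 = 380
u_6 = -3·380 + 1·-115 = -1255

-1255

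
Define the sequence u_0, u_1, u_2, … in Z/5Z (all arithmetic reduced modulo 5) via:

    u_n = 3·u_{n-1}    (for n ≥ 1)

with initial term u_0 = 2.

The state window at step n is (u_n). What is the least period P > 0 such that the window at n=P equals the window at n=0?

n=0: window = (2)
n=1: window = (1)
n=2: window = (3)
n=3: window = (4)
n=4: window = (2)
window at n=4 equals window at n=0 → period = 4

4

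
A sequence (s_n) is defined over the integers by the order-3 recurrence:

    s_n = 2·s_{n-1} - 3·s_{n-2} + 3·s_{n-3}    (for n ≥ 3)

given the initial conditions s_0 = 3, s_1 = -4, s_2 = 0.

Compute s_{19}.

s_3 = 2·0 + -3·-4 + 3·3 = 21
s_4 = 2·21 + -3·0 + 3·-4 = 30
s_5 = 2·30 + -3·21 + 3·0 = -3
s_6 = 2·-3 + -3·30 + 3·21 = -33
s_7 = 2·-33 + -3·-3 + 3·30 = 33
s_8 = 2·33 + -3·-33 + 3·-3 = 156
s_9 = 2·156 + -3·33 + 3·-33 = 114
s_10 = 2·114 + -3·156 + 3·33 = -141
s_11 = 2·-141 + -3·114 + 3·156 = -156
s_12 = 2·-156 + -3·-141 + 3·114 = 453
s_13 = 2·453 + -3·-156 + 3·-141 = 951
s_14 = 2·951 + -3·453 + 3·-156 = 75
s_15 = 2·75 + -3·951 + 3·453 = -1344
s_16 = 2·-1344 + -3·75 + 3·951 = -60
s_17 = 2·-60 + -3·-1344 + 3·75 = 4137
s_18 = 2·4137 + -3·-60 + 3·-1344 = 4422
s_19 = 2·4422 + -3·4137 + 3·-60 = -3747

-3747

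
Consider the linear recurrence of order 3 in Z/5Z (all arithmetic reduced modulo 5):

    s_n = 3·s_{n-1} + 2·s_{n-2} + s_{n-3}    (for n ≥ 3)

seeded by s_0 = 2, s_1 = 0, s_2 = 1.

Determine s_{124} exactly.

s_3 = 3·1 + 2·0 + 1·2 = 0
s_4 = 3·0 + 2·1 + 1·0 = 2
s_5 = 3·2 + 2·0 + 1·1 = 2
s_6 = 3·2 + 2·2 + 1·0 = 0
s_7 = 3·0 + 2·2 + 1·2 = 1
(s_5, s_6, s_7) = (2, 0, 1) = (s_0, s_1, s_2), so the sequence has period 5.
124 ≡ 4 (mod 5), hence s_124 = s_4 = 2.

2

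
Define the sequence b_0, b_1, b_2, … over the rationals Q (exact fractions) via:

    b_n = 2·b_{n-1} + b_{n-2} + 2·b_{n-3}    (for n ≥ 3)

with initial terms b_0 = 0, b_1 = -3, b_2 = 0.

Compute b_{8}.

-516

b_3 = 2·0 + 1·-3 + 2·0 = -3
b_4 = 2·-3 + 1·0 + 2·-3 = -12
b_5 = 2·-12 + 1·-3 + 2·0 = -27
b_6 = 2·-27 + 1·-12 + 2·-3 = -72
b_7 = 2·-72 + 1·-27 + 2·-12 = -195
b_8 = 2·-195 + 1·-72 + 2·-27 = -516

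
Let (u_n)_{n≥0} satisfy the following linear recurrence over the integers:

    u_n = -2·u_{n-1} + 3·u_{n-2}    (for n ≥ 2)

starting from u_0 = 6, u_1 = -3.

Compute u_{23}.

-211822152357

u_2 = -2·-3 + 3·6 = 24
u_3 = -2·24 + 3·-3 = -57
u_4 = -2·-57 + 3·24 = 186
u_5 = -2·186 + 3·-57 = -543
u_6 = -2·-543 + 3·186 = 1644
u_7 = -2·1644 + 3·-543 = -4917
u_8 = -2·-4917 + 3·1644 = 14766
u_9 = -2·14766 + 3·-4917 = -44283
u_10 = -2·-44283 + 3·14766 = 132864
u_11 = -2·132864 + 3·-44283 = -398577
u_12 = -2·-398577 + 3·132864 = 1195746
u_13 = -2·1195746 + 3·-398577 = -3587223
u_14 = -2·-3587223 + 3·1195746 = 10761684
u_15 = -2·10761684 + 3·-3587223 = -32285037
u_16 = -2·-32285037 + 3·10761684 = 96855126
u_17 = -2·96855126 + 3·-32285037 = -290565363
u_18 = -2·-290565363 + 3·96855126 = 871696104
u_19 = -2·871696104 + 3·-290565363 = -2615088297
u_20 = -2·-2615088297 + 3·871696104 = 7845264906
u_21 = -2·7845264906 + 3·-2615088297 = -23535794703
u_22 = -2·-23535794703 + 3·7845264906 = 70607384124
u_23 = -2·70607384124 + 3·-23535794703 = -211822152357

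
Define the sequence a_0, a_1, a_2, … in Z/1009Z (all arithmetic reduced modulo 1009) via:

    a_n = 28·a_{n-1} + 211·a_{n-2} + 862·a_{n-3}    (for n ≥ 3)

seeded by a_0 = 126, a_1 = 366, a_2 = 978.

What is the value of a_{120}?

295

a_3 = 28·978 + 211·366 + 862·126 = 323
a_4 = 28·323 + 211·978 + 862·366 = 160
a_5 = 28·160 + 211·323 + 862·978 = 506
a_6 = 28·506 + 211·160 + 862·323 = 447
a_7 = 28·447 + 211·506 + 862·160 = 916
a_8 = 28·916 + 211·447 + 862·506 = 178
Continuing the recurrence:
  a_9 = 372;  a_10 = 96;  a_11 = 528;  a_12 = 536;  a_13 = 305;  a_14 = 633
  a_15 = 260;  a_16 = 153;  a_17 = 399;  a_18 = 190;  a_19 = 424;  a_20 = 372
  a_21 = 311;  a_22 = 656;  a_23 = 44;  a_24 = 94;  a_25 = 240;  a_26 = 915
  a_27 = 893;  a_28 = 160;  a_29 = 885;  a_30 = 926;  a_31 = 460;  a_32 = 478
  a_33 = 556;  a_34 = 374;  a_35 = 9;  a_36 = 461;  a_37 = 189;  a_38 = 340
  a_39 = 803;  a_40 = 856;  a_41 = 143;  a_42 = 994;  a_43 = 785;  a_44 = 821
  a_45 = 127;  a_46 = 852;  a_47 = 596;  a_48 = 207;  a_49 = 254;  a_50 = 510
  a_51 = 112;  a_52 = 760;  a_53 = 212;  a_54 = 500;  a_55 = 489;  a_56 = 245
  a_57 = 215;  a_58 = 967;  a_59 = 102;  a_60 = 731;  a_61 = 741;  a_62 = 573
  a_63 = 362;  a_64 = 923;  a_65 = 842;  a_66 = 648;  a_67 = 594;  a_68 = 325
  a_69 = 836;  a_70 = 629;  a_71 = 937;  a_72 = 748;  a_73 = 63;  a_74 = 664
  a_75 = 631;  a_76 = 188;  a_77 = 437;  a_78 = 516;  a_79 = 317;  a_80 = 36
  a_81 = 115;  a_82 = 541;  a_83 = 824;  a_84 = 247;  a_85 = 353;  a_86 = 404
  a_87 = 45;  a_88 = 307;  a_89 = 72;  a_90 = 647;  a_91 = 287;  a_92 = 781
  a_93 = 433;  a_94 = 529;  a_95 = 449;  a_96 = 0;  a_97 = 832;  a_98 = 680
  a_99 = 864;  a_100 = 972;  a_101 = 588;  a_102 = 711;  a_103 = 83;  a_104 = 324
  a_105 = 770;  a_106 = 30;  a_107 = 656;  a_108 = 300;  a_109 = 137;  a_110 = 974
  a_111 = 980;  a_112 = 925;  a_113 = 710;  a_114 = 365;  a_115 = 848;  a_116 = 425
  a_117 = 958;  a_118 = 924
a_119 = 28·924 + 211·958 + 862·425 = 59
a_120 = 28·59 + 211·924 + 862·958 = 295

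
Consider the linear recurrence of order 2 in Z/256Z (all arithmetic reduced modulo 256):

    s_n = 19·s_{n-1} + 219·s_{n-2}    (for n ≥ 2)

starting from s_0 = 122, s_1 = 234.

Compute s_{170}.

252

s_2 = 19·234 + 219·122 = 188
s_3 = 19·188 + 219·234 = 34
s_4 = 19·34 + 219·188 = 90
s_5 = 19·90 + 219·34 = 196
s_6 = 19·196 + 219·90 = 138
s_7 = 19·138 + 219·196 = 234
Continuing the recurrence:
  s_8 = 108;  s_9 = 50;  s_10 = 26;  s_11 = 180;  s_12 = 154;  s_13 = 106
  s_14 = 156;  s_15 = 66;  s_16 = 90;  s_17 = 36;  s_18 = 170;  s_19 = 106
  s_20 = 76;  s_21 = 82;  s_22 = 26;  s_23 = 20;  s_24 = 186;  s_25 = 234
  s_26 = 124;  s_27 = 98;  s_28 = 90;  s_29 = 132;  s_30 = 202;  s_31 = 234
  s_32 = 44;  s_33 = 114;  s_34 = 26;  s_35 = 116;  s_36 = 218;  s_37 = 106
  s_38 = 92;  s_39 = 130;  s_40 = 90;  s_41 = 228;  s_42 = 234;  s_43 = 106
  s_44 = 12;  s_45 = 146;  s_46 = 26;  s_47 = 212;  s_48 = 250;  s_49 = 234
  s_50 = 60;  s_51 = 162;  s_52 = 90;  s_53 = 68;  s_54 = 10;  s_55 = 234
  s_56 = 236;  s_57 = 178;  s_58 = 26;  s_59 = 52;  s_60 = 26;  s_61 = 106
  s_62 = 28;  s_63 = 194;  s_64 = 90;  s_65 = 164;  s_66 = 42;  s_67 = 106
  s_68 = 204;  s_69 = 210;  s_70 = 26;  s_71 = 148;  s_72 = 58;  s_73 = 234
  s_74 = 252;  s_75 = 226;  s_76 = 90;  s_77 = 4;  s_78 = 74;  s_79 = 234
  s_80 = 172;  s_81 = 242;  s_82 = 26;  s_83 = 244;  s_84 = 90;  s_85 = 106
  s_86 = 220;  s_87 = 2;  s_88 = 90;  s_89 = 100;  s_90 = 106;  s_91 = 106
  s_92 = 140;  s_93 = 18;  s_94 = 26;  s_95 = 84;  s_96 = 122;  s_97 = 234
  s_98 = 188;  s_99 = 34;  s_100 = 90;  s_101 = 196;  s_102 = 138;  s_103 = 234
  s_104 = 108;  s_105 = 50;  s_106 = 26;  s_107 = 180;  s_108 = 154;  s_109 = 106
  s_110 = 156;  s_111 = 66;  s_112 = 90;  s_113 = 36;  s_114 = 170;  s_115 = 106
  s_116 = 76;  s_117 = 82;  s_118 = 26;  s_119 = 20;  s_120 = 186;  s_121 = 234
  s_122 = 124;  s_123 = 98;  s_124 = 90;  s_125 = 132;  s_126 = 202;  s_127 = 234
  s_128 = 44;  s_129 = 114;  s_130 = 26;  s_131 = 116;  s_132 = 218;  s_133 = 106
  s_134 = 92;  s_135 = 130;  s_136 = 90;  s_137 = 228;  s_138 = 234;  s_139 = 106
  s_140 = 12;  s_141 = 146;  s_142 = 26;  s_143 = 212;  s_144 = 250;  s_145 = 234
  s_146 = 60;  s_147 = 162;  s_148 = 90;  s_149 = 68;  s_150 = 10;  s_151 = 234
  s_152 = 236;  s_153 = 178;  s_154 = 26;  s_155 = 52;  s_156 = 26;  s_157 = 106
  s_158 = 28;  s_159 = 194;  s_160 = 90;  s_161 = 164;  s_162 = 42;  s_163 = 106
  s_164 = 204;  s_165 = 210;  s_166 = 26;  s_167 = 148;  s_168 = 58
s_169 = 19·58 + 219·148 = 234
s_170 = 19·234 + 219·58 = 252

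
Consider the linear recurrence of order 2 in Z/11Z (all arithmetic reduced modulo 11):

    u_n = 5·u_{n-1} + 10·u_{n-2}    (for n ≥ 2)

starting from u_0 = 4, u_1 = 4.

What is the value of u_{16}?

u_2 = 5·4 + 10·4 = 5
u_3 = 5·5 + 10·4 = 10
u_4 = 5·10 + 10·5 = 1
u_5 = 5·1 + 10·10 = 6
u_6 = 5·6 + 10·1 = 7
u_7 = 5·7 + 10·6 = 7
u_8 = 5·7 + 10·7 = 6
u_9 = 5·6 + 10·7 = 1
u_10 = 5·1 + 10·6 = 10
u_11 = 5·10 + 10·1 = 5
u_12 = 5·5 + 10·10 = 4
u_13 = 5·4 + 10·5 = 4
u_14 = 5·4 + 10·4 = 5
u_15 = 5·5 + 10·4 = 10
u_16 = 5·10 + 10·5 = 1

1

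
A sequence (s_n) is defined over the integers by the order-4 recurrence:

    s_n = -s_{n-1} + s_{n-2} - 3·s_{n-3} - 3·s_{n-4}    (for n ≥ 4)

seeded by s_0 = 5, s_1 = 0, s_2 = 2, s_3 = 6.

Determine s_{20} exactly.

s_4 = -1·6 + 1·2 + -3·0 + -3·5 = -19
s_5 = -1·-19 + 1·6 + -3·2 + -3·0 = 19
s_6 = -1·19 + 1·-19 + -3·6 + -3·2 = -62
s_7 = -1·-62 + 1·19 + -3·-19 + -3·6 = 120
s_8 = -1·120 + 1·-62 + -3·19 + -3·-19 = -182
s_9 = -1·-182 + 1·120 + -3·-62 + -3·19 = 431
s_10 = -1·431 + 1·-182 + -3·120 + -3·-62 = -787
s_11 = -1·-787 + 1·431 + -3·-182 + -3·120 = 1404
s_12 = -1·1404 + 1·-787 + -3·431 + -3·-182 = -2938
s_13 = -1·-2938 + 1·1404 + -3·-787 + -3·431 = 5410
s_14 = -1·5410 + 1·-2938 + -3·1404 + -3·-787 = -10199
s_15 = -1·-10199 + 1·5410 + -3·-2938 + -3·1404 = 20211
s_16 = -1·20211 + 1·-10199 + -3·5410 + -3·-2938 = -37826
s_17 = -1·-37826 + 1·20211 + -3·-10199 + -3·5410 = 72404
s_18 = -1·72404 + 1·-37826 + -3·20211 + -3·-10199 = -140266
s_19 = -1·-140266 + 1·72404 + -3·-37826 + -3·20211 = 265515
s_20 = -1·265515 + 1·-140266 + -3·72404 + -3·-37826 = -509515

-509515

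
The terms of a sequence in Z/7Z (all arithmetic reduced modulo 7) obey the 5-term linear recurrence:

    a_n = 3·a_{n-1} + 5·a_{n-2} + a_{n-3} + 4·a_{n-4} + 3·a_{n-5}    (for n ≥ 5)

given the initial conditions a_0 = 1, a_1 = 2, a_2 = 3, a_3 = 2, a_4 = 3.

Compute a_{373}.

4

a_5 = 3·3 + 5·2 + 1·3 + 4·2 + 3·1 = 5
a_6 = 3·5 + 5·3 + 1·2 + 4·3 + 3·2 = 1
a_7 = 3·1 + 5·5 + 1·3 + 4·2 + 3·3 = 6
a_8 = 3·6 + 5·1 + 1·5 + 4·3 + 3·2 = 4
a_9 = 3·4 + 5·6 + 1·1 + 4·5 + 3·3 = 2
a_10 = 3·2 + 5·4 + 1·6 + 4·1 + 3·5 = 2
Continuing the recurrence:
  a_11 = 5;  a_12 = 5;  a_13 = 6;  a_14 = 6;  a_15 = 2;  a_16 = 0
  a_17 = 6;  a_18 = 6;  a_19 = 4;  a_20 = 5;  a_21 = 2;  a_22 = 0
  a_23 = 0;  a_24 = 6;  a_25 = 6;  a_26 = 5;  a_27 = 2;  a_28 = 5
  a_29 = 2;  a_30 = 1;  a_31 = 6;  a_32 = 2;  a_33 = 4;  a_34 = 3
  a_35 = 2;  a_36 = 2;  a_37 = 6;  a_38 = 5;  a_39 = 1;  a_40 = 6
  a_41 = 2;  a_42 = 5;  a_43 = 1;  a_44 = 1;  a_45 = 4;  a_46 = 2
  a_47 = 4;  a_48 = 5;  a_49 = 0;  a_50 = 0;  a_51 = 6;  a_52 = 1
  a_53 = 6;  a_54 = 1;  a_55 = 2;  a_56 = 4;  a_57 = 1;  a_58 = 5
  a_59 = 0;  a_60 = 6;  a_61 = 4;  a_62 = 2;  a_63 = 5;  a_64 = 4
  a_65 = 3;  a_66 = 5;  a_67 = 4;  a_68 = 1;  a_69 = 3;  a_70 = 5
  a_71 = 6;  a_72 = 6;  a_73 = 5;  a_74 = 3;  a_75 = 2;  a_76 = 5
  a_77 = 3;  a_78 = 0;  a_79 = 2;  a_80 = 0;  a_81 = 2;  a_82 = 3
  a_83 = 6;  a_84 = 6;  a_85 = 3;  a_86 = 0;  a_87 = 5;  a_88 = 4
  a_89 = 4;  a_90 = 4;  a_91 = 0;  a_92 = 6;  a_93 = 1;  a_94 = 5
  a_95 = 3;  a_96 = 3;  a_97 = 2;  a_98 = 5;  a_99 = 6;  a_100 = 3
  a_101 = 5;  a_102 = 6;  a_103 = 1;  a_104 = 5;  a_105 = 6;  a_106 = 6
  a_107 = 5;  a_108 = 4;  a_109 = 5;  a_110 = 5;  a_111 = 5;  a_112 = 6
  a_113 = 3;  a_114 = 2;  a_115 = 6;  a_116 = 0;  a_117 = 6;  a_118 = 6
  a_119 = 1;  a_120 = 1;  a_121 = 3;  a_122 = 1;  a_123 = 6;  a_124 = 5
  a_125 = 5;  a_126 = 3;  a_127 = 3;  a_128 = 4;  a_129 = 2;  a_130 = 0
  a_131 = 0;  a_132 = 6;  a_133 = 3;  a_134 = 3;  a_135 = 2;  a_136 = 6
  a_137 = 5;  a_138 = 5;  a_139 = 0;  a_140 = 4;  a_141 = 6;  a_142 = 3
  a_143 = 2;  a_144 = 1;  a_145 = 3;  a_146 = 4;  a_147 = 3;  a_148 = 0
  a_149 = 6;  a_150 = 4;  a_151 = 3;  a_152 = 2;  a_153 = 0;  a_154 = 5
  a_155 = 6;  a_156 = 4;  a_157 = 4;  a_158 = 2;  a_159 = 6;  a_160 = 3
  a_161 = 6;  a_162 = 3;  a_163 = 2;  a_164 = 1;  a_165 = 0;  a_166 = 2
  a_167 = 3;  a_168 = 1;  a_169 = 2;  a_170 = 1;  a_171 = 4;  a_172 = 4
  a_173 = 2;  a_174 = 5;  a_175 = 6;  a_176 = 3;  a_177 = 1;  a_178 = 1
  a_179 = 1;  a_180 = 4;  a_181 = 3;  a_182 = 2;  a_183 = 4;  a_184 = 2
  a_185 = 3;  a_186 = 5;  a_187 = 5;  a_188 = 0;  a_189 = 6;  a_190 = 3
  a_191 = 4;  a_192 = 6;  a_193 = 2;  a_194 = 0;  a_195 = 6;  a_196 = 0
  a_197 = 0;  a_198 = 5;  a_199 = 4;  a_200 = 6;  a_201 = 1;  a_202 = 1
  a_203 = 3;  a_204 = 2;  a_205 = 2;  a_206 = 5;  a_207 = 0;  a_208 = 2
  a_209 = 4;  a_210 = 6;  a_211 = 6;  a_212 = 4;  a_213 = 0;  a_214 = 6
  a_215 = 1;  a_216 = 4;  a_217 = 0;  a_218 = 3;  a_219 = 0;  a_220 = 6
  a_221 = 5;  a_222 = 1;  a_223 = 1;  a_224 = 2;  a_225 = 1;  a_226 = 5
  a_227 = 1;  a_228 = 5;  a_229 = 0;  a_230 = 0;  a_231 = 3;  a_232 = 4
  a_233 = 0;  a_234 = 2;  a_235 = 1;  a_236 = 3;  a_237 = 0;  a_238 = 3
  a_239 = 1;  a_240 = 5;  a_241 = 4;  a_242 = 1;  a_243 = 6;  a_244 = 1
  a_245 = 2;  a_246 = 5;  a_247 = 4;  a_248 = 5;  a_249 = 2;  a_250 = 5
  a_251 = 5;  a_252 = 4;  a_253 = 2;  a_254 = 1;  a_255 = 3;  a_256 = 5
  a_257 = 2;  a_258 = 2;  a_259 = 1;  a_260 = 2;  a_261 = 1;  a_262 = 0
  a_263 = 3;  a_264 = 0;  a_265 = 4;  a_266 = 4;  a_267 = 2;  a_268 = 4
  a_269 = 0;  a_270 = 1;  a_271 = 6;  a_272 = 3;  a_273 = 3;  a_274 = 6
  a_275 = 0;  a_276 = 0;  a_277 = 6;  a_278 = 2;  a_279 = 5;  a_280 = 3
  a_281 = 4;  a_282 = 2;  a_283 = 6;  a_284 = 3;  a_285 = 3;  a_286 = 1
  a_287 = 2;  a_288 = 2;  a_289 = 3;  a_290 = 6;  a_291 = 4;  a_292 = 3
  a_293 = 4;  a_294 = 1;  a_295 = 4;  a_296 = 3;  a_297 = 6;  a_298 = 4
  a_299 = 1;  a_300 = 4;  a_301 = 5;  a_302 = 0;  a_303 = 3;  a_304 = 5
  a_305 = 6;  a_306 = 5;  a_307 = 6;  a_308 = 1;  a_309 = 0;  a_310 = 0
  a_311 = 5;  a_312 = 2;  a_313 = 6;  a_314 = 5;  a_315 = 4;  a_316 = 3
  a_317 = 1;  a_318 = 4;  a_319 = 2;  a_320 = 2;  a_321 = 5;  a_322 = 4
  a_323 = 3;  a_324 = 6;  a_325 = 0;  a_326 = 1;  a_327 = 5;  a_328 = 4
  a_329 = 0;  a_330 = 1;  a_331 = 2;  a_332 = 0;  a_333 = 2;  a_334 = 5
  a_335 = 1;  a_336 = 1;  a_337 = 0;  a_338 = 4;  a_339 = 4;  a_340 = 4
  a_341 = 4;  a_342 = 3;  a_343 = 5;  a_344 = 6;  a_345 = 4;  a_346 = 1
  a_347 = 2;  a_348 = 5;  a_349 = 4;  a_350 = 6;  a_351 = 5;  a_352 = 5
  a_353 = 0;  a_354 = 3;  a_355 = 3;  a_356 = 3;  a_357 = 0;  a_358 = 2
  a_359 = 2;  a_360 = 2;  a_361 = 6;  a_362 = 3;  a_363 = 6;  a_364 = 4
  a_365 = 5;  a_366 = 1;  a_367 = 2;  a_368 = 1;  a_369 = 4;  a_370 = 3
  a_371 = 6
a_372 = 3·6 + 5·3 + 1·4 + 4·1 + 3·2 = 5
a_373 = 3·5 + 5·6 + 1·3 + 4·4 + 3·1 = 4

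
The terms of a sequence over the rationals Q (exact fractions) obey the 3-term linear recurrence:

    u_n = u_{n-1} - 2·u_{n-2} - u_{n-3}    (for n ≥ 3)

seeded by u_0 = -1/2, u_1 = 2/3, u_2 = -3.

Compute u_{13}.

-1186/3

u_3 = 1·-3 + -2·2/3 + -1·-1/2 = -23/6
u_4 = 1·-23/6 + -2·-3 + -1·2/3 = 3/2
u_5 = 1·3/2 + -2·-23/6 + -1·-3 = 73/6
u_6 = 1·73/6 + -2·3/2 + -1·-23/6 = 13
u_7 = 1·13 + -2·73/6 + -1·3/2 = -77/6
u_8 = 1·-77/6 + -2·13 + -1·73/6 = -51
u_9 = 1·-51 + -2·-77/6 + -1·13 = -115/3
u_10 = 1·-115/3 + -2·-51 + -1·-77/6 = 153/2
u_11 = 1·153/2 + -2·-115/3 + -1·-51 = 1225/6
u_12 = 1·1225/6 + -2·153/2 + -1·-115/3 = 179/2
u_13 = 1·179/2 + -2·1225/6 + -1·153/2 = -1186/3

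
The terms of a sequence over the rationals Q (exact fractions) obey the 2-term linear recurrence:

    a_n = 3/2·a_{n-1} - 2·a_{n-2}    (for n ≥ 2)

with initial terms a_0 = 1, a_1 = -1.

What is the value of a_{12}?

a_2 = 3/2·-1 + -2·1 = -7/2
a_3 = 3/2·-7/2 + -2·-1 = -13/4
a_4 = 3/2·-13/4 + -2·-7/2 = 17/8
a_5 = 3/2·17/8 + -2·-13/4 = 155/16
a_6 = 3/2·155/16 + -2·17/8 = 329/32
a_7 = 3/2·329/32 + -2·155/16 = -253/64
a_8 = 3/2·-253/64 + -2·329/32 = -3391/128
a_9 = 3/2·-3391/128 + -2·-253/64 = -8149/256
a_10 = 3/2·-8149/256 + -2·-3391/128 = 2681/512
a_11 = 3/2·2681/512 + -2·-8149/256 = 73235/1024
a_12 = 3/2·73235/1024 + -2·2681/512 = 198257/2048

198257/2048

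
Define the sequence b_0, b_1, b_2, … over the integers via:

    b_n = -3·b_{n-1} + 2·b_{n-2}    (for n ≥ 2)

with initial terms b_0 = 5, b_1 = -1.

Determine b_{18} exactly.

7851534925

b_2 = -3·-1 + 2·5 = 13
b_3 = -3·13 + 2·-1 = -41
b_4 = -3·-41 + 2·13 = 149
b_5 = -3·149 + 2·-41 = -529
b_6 = -3·-529 + 2·149 = 1885
b_7 = -3·1885 + 2·-529 = -6713
b_8 = -3·-6713 + 2·1885 = 23909
b_9 = -3·23909 + 2·-6713 = -85153
b_10 = -3·-85153 + 2·23909 = 303277
b_11 = -3·303277 + 2·-85153 = -1080137
b_12 = -3·-1080137 + 2·303277 = 3846965
b_13 = -3·3846965 + 2·-1080137 = -13701169
b_14 = -3·-13701169 + 2·3846965 = 48797437
b_15 = -3·48797437 + 2·-13701169 = -173794649
b_16 = -3·-173794649 + 2·48797437 = 618978821
b_17 = -3·618978821 + 2·-173794649 = -2204525761
b_18 = -3·-2204525761 + 2·618978821 = 7851534925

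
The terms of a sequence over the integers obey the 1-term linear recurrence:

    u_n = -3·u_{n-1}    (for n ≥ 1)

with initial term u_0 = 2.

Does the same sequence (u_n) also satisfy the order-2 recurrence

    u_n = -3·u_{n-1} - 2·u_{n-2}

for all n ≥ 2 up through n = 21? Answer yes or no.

Terms u_0..u_21: 2, -6, 18, -54, 162, -486, 1458, -4374, 13122, -39366, 118098, -354294, 1062882, -3188646, 9565938, -28697814, 86093442, -258280326, 774840978, -2324522934, 6973568802, -20920706406
n=2: candidate gives 14, actual u_2 = 18 ✗

no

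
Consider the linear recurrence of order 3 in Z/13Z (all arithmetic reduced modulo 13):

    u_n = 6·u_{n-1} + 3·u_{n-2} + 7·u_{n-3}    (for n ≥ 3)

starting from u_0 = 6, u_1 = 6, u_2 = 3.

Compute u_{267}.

u_3 = 6·3 + 3·6 + 7·6 = 0
u_4 = 6·0 + 3·3 + 7·6 = 12
u_5 = 6·12 + 3·0 + 7·3 = 2
u_6 = 6·2 + 3·12 + 7·0 = 9
u_7 = 6·9 + 3·2 + 7·12 = 1
u_8 = 6·1 + 3·9 + 7·2 = 8
Continuing the recurrence:
  u_9 = 10;  u_10 = 0;  u_11 = 8;  u_12 = 1;  u_13 = 4;  u_14 = 5
  u_15 = 10;  u_16 = 12;  u_17 = 7;  u_18 = 5;  u_19 = 5;  u_20 = 3
  u_21 = 3;  u_22 = 10;  u_23 = 12;  u_24 = 6;  u_25 = 12;  u_26 = 5
  u_27 = 4;  u_28 = 6;  u_29 = 5;  u_30 = 11;  u_31 = 6;  u_32 = 0
  u_33 = 4;  u_34 = 1;  u_35 = 5;  u_36 = 9;  u_37 = 11;  u_38 = 11
  u_39 = 6;  u_40 = 3;  u_41 = 9;  u_42 = 1;  u_43 = 2;  u_44 = 0
  u_45 = 0;  u_46 = 1;  u_47 = 6;  u_48 = 0;  u_49 = 12;  u_50 = 10
  u_51 = 5;  u_52 = 1;  u_53 = 0;  u_54 = 12;  u_55 = 1;  u_56 = 3
  u_57 = 1;  u_58 = 9;  u_59 = 0;  u_60 = 8;  u_61 = 7;  u_62 = 1
  u_63 = 5;  u_64 = 4;  u_65 = 7;  u_66 = 11;  u_67 = 11;  u_68 = 5
  u_69 = 10;  u_70 = 9;  u_71 = 2;  u_72 = 5;  u_73 = 8;  u_74 = 12
  u_75 = 1;  u_76 = 7;  u_77 = 12;  u_78 = 9;  u_79 = 9;  u_80 = 9
  u_81 = 1;  u_82 = 5;  u_83 = 5;  u_84 = 0;  u_85 = 11;  u_86 = 10
  u_87 = 2;  u_88 = 2;  u_89 = 10;  u_90 = 2;  u_91 = 4;  u_92 = 9
  u_93 = 2;  u_94 = 2;  u_95 = 3;  u_96 = 12;  u_97 = 4;  u_98 = 3
  u_99 = 10;  u_100 = 6;  u_101 = 9;  u_102 = 12;  u_103 = 11;  u_104 = 9
  u_105 = 2;  u_106 = 12;  u_107 = 11;  u_108 = 12;  u_109 = 7;  u_110 = 12
  u_111 = 8;  u_112 = 3;  u_113 = 9;  u_114 = 2;  u_115 = 8;  u_116 = 0
  u_117 = 12;  u_118 = 11;  u_119 = 11;  u_120 = 1;  u_121 = 12;  u_122 = 9
  u_123 = 6;  u_124 = 4;  u_125 = 1;  u_126 = 8;  u_127 = 1;  u_128 = 11
  u_129 = 8;  u_130 = 10;  u_131 = 5;  u_132 = 12;  u_133 = 1;  u_134 = 12
  u_135 = 3;  u_136 = 9;  u_137 = 4;  u_138 = 7;  u_139 = 0;  u_140 = 10
  u_141 = 5;  u_142 = 8;  u_143 = 3;  u_144 = 12;  u_145 = 7;  u_146 = 8
  u_147 = 10;  u_148 = 3;  u_149 = 0;  u_150 = 1;  u_151 = 1;  u_152 = 9
  u_153 = 12;  u_154 = 2;  u_155 = 7;  u_156 = 2;  u_157 = 8;  u_158 = 12
  u_159 = 6;  u_160 = 11;  u_161 = 12;  u_162 = 4;  u_163 = 7;  u_164 = 8
  u_165 = 6;  u_166 = 5;  u_167 = 0;  u_168 = 5;  u_169 = 0;  u_170 = 2
  u_171 = 8;  u_172 = 2;  u_173 = 11;  u_174 = 11;  u_175 = 9;  u_176 = 8
  u_177 = 9;  u_178 = 11;  u_179 = 6;  u_180 = 2;  u_181 = 3;  u_182 = 1
  u_183 = 3;  u_184 = 3;  u_185 = 8;  u_186 = 0;  u_187 = 6;  u_188 = 1
  u_189 = 11;  u_190 = 7;  u_191 = 4;  u_192 = 5;  u_193 = 0;  u_194 = 4
  u_195 = 7;  u_196 = 2;  u_197 = 9;  u_198 = 5;  u_199 = 6;  u_200 = 10
  u_201 = 9;  u_202 = 9;  u_203 = 8;  u_204 = 8;  u_205 = 5;  u_206 = 6
  u_207 = 3;  u_208 = 6;  u_209 = 9;  u_210 = 2;  u_211 = 3;  u_212 = 9
  u_213 = 12;  u_214 = 3;  u_215 = 0;  u_216 = 2;  u_217 = 7;  u_218 = 9
  u_219 = 11;  u_220 = 12;  u_221 = 12;  u_222 = 3;  u_223 = 8;  u_224 = 11
  u_225 = 7;  u_226 = 1;  u_227 = 0;  u_228 = 0;  u_229 = 7;  u_230 = 3
  u_231 = 0;  u_232 = 6;  u_233 = 5;  u_234 = 9;  u_235 = 7;  u_236 = 0
  u_237 = 6;  u_238 = 7;  u_239 = 8;  u_240 = 7;  u_241 = 11;  u_242 = 0
  u_243 = 4;  u_244 = 10;  u_245 = 7;  u_246 = 9;  u_247 = 2;  u_248 = 10
  u_249 = 12;  u_250 = 12;  u_251 = 9;  u_252 = 5;  u_253 = 11;  u_254 = 1
  u_255 = 9;  u_256 = 4;  u_257 = 6;  u_258 = 7;  u_259 = 10;  u_260 = 6
  u_261 = 11;  u_262 = 11;  u_263 = 11;  u_264 = 7;  u_265 = 9
u_266 = 6·9 + 3·7 + 7·11 = 9
u_267 = 6·9 + 3·9 + 7·7 = 0

0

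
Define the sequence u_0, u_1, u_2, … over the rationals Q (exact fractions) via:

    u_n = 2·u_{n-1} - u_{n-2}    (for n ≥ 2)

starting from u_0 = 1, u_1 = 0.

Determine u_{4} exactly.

-3

u_2 = 2·0 + -1·1 = -1
u_3 = 2·-1 + -1·0 = -2
u_4 = 2·-2 + -1·-1 = -3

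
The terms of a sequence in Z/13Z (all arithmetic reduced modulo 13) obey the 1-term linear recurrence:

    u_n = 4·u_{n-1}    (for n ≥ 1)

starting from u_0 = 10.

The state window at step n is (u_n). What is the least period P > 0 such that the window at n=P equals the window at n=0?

6

n=0: window = (10)
n=1: window = (1)
n=2: window = (4)
n=3: window = (3)
n=4: window = (12)
n=5: window = (9)
n=6: window = (10)
window at n=6 equals window at n=0 → period = 6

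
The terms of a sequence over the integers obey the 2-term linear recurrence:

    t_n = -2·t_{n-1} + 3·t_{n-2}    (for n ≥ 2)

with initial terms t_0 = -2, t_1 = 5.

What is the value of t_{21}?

18305618105

t_2 = -2·5 + 3·-2 = -16
t_3 = -2·-16 + 3·5 = 47
t_4 = -2·47 + 3·-16 = -142
t_5 = -2·-142 + 3·47 = 425
t_6 = -2·425 + 3·-142 = -1276
t_7 = -2·-1276 + 3·425 = 3827
t_8 = -2·3827 + 3·-1276 = -11482
t_9 = -2·-11482 + 3·3827 = 34445
t_10 = -2·34445 + 3·-11482 = -103336
t_11 = -2·-103336 + 3·34445 = 310007
t_12 = -2·310007 + 3·-103336 = -930022
t_13 = -2·-930022 + 3·310007 = 2790065
t_14 = -2·2790065 + 3·-930022 = -8370196
t_15 = -2·-8370196 + 3·2790065 = 25110587
t_16 = -2·25110587 + 3·-8370196 = -75331762
t_17 = -2·-75331762 + 3·25110587 = 225995285
t_18 = -2·225995285 + 3·-75331762 = -677985856
t_19 = -2·-677985856 + 3·225995285 = 2033957567
t_20 = -2·2033957567 + 3·-677985856 = -6101872702
t_21 = -2·-6101872702 + 3·2033957567 = 18305618105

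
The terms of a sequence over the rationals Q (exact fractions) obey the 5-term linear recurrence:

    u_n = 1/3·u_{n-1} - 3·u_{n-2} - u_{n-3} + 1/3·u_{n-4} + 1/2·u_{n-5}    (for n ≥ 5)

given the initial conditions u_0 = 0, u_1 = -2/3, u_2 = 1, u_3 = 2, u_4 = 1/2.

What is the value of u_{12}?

u_5 = 1/3·1/2 + -3·2 + -1·1 + 1/3·-2/3 + 1/2·0 = -127/18
u_6 = 1/3·-127/18 + -3·1/2 + -1·2 + 1/3·1 + 1/2·-2/3 = -158/27
u_7 = 1/3·-158/27 + -3·-127/18 + -1·1/2 + 1/3·2 + 1/2·1 = 3221/162
u_8 = 1/3·3221/162 + -3·-158/27 + -1·-127/18 + 1/3·1/2 + 1/2·2 = 15749/486
u_9 = 1/3·15749/486 + -3·3221/162 + -1·-158/27 + 1/3·-127/18 + 1/2·1/2 = -131501/2916
u_10 = 1/3·-131501/2916 + -3·15749/486 + -1·3221/162 + 1/3·-158/27 + 1/2·-127/18 = -601903/4374
u_11 = 1/3·-601903/4374 + -3·-131501/2916 + -1·15749/486 + 1/3·3221/162 + 1/2·-158/27 = 1593421/26244
u_12 = 1/3·1593421/26244 + -3·-601903/4374 + -1·-131501/2916 + 1/3·15749/486 + 1/2·3221/162 = 39279859/78732

39279859/78732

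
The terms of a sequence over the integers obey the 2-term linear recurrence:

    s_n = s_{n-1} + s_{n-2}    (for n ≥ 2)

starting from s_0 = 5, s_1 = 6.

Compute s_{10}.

s_2 = 1·6 + 1·5 = 11
s_3 = 1·11 + 1·6 = 17
s_4 = 1·17 + 1·11 = 28
s_5 = 1·28 + 1·17 = 45
s_6 = 1·45 + 1·28 = 73
s_7 = 1·73 + 1·45 = 118
s_8 = 1·118 + 1·73 = 191
s_9 = 1·191 + 1·118 = 309
s_10 = 1·309 + 1·191 = 500

500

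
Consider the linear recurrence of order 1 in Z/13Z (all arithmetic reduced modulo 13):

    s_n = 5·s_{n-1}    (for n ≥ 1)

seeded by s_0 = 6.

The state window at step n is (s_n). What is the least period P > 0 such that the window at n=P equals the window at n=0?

4

n=0: window = (6)
n=1: window = (4)
n=2: window = (7)
n=3: window = (9)
n=4: window = (6)
window at n=4 equals window at n=0 → period = 4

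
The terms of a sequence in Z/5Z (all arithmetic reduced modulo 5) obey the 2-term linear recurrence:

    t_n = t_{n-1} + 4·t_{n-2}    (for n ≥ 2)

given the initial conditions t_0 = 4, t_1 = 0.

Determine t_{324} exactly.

t_2 = 1·0 + 4·4 = 1
t_3 = 1·1 + 4·0 = 1
t_4 = 1·1 + 4·1 = 0
t_5 = 1·0 + 4·1 = 4
t_6 = 1·4 + 4·0 = 4
t_7 = 1·4 + 4·4 = 0
(t_6, t_7) = (4, 0) = (t_0, t_1), so the sequence has period 6.
324 ≡ 0 (mod 6), hence t_324 = t_0 = 4.

4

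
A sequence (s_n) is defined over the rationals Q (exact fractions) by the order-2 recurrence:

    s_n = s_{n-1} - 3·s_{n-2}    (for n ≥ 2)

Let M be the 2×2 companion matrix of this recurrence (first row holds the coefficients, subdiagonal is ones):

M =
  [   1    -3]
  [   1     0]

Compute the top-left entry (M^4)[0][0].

(M^4)[0][0] is the top entry after applying M 4 times to the unit state (1, 0). Equivalently it is h_{5} for the auxiliary sequence (h_n) obeying the same recurrence with h_1 = 1 and h_i = 0 for 0 ≤ i < 1:
h_2 = 1·1 + -3·0 = 1
h_3 = 1·1 + -3·1 = -2
h_4 = 1·-2 + -3·1 = -5
h_5 = 1·-5 + -3·-2 = 1

1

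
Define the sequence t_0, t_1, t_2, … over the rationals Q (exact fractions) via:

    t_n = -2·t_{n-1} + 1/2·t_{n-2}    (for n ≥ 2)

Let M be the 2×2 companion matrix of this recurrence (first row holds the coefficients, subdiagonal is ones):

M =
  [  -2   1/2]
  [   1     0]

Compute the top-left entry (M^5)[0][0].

-99/2

(M^5)[0][0] is the top entry after applying M 5 times to the unit state (1, 0). Equivalently it is h_{6} for the auxiliary sequence (h_n) obeying the same recurrence with h_1 = 1 and h_i = 0 for 0 ≤ i < 1:
h_2 = -2·1 + 1/2·0 = -2
h_3 = -2·-2 + 1/2·1 = 9/2
h_4 = -2·9/2 + 1/2·-2 = -10
h_5 = -2·-10 + 1/2·9/2 = 89/4
h_6 = -2·89/4 + 1/2·-10 = -99/2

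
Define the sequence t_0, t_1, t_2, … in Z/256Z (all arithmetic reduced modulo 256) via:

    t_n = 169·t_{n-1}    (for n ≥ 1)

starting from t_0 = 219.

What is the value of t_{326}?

107

t_1 = 169·219 = 147
t_2 = 169·147 = 11
t_3 = 169·11 = 67
t_4 = 169·67 = 59
t_5 = 169·59 = 243
t_6 = 169·243 = 107
t_7 = 169·107 = 163
t_8 = 169·163 = 155
t_9 = 169·155 = 83
t_10 = 169·83 = 203
t_11 = 169·203 = 3
t_12 = 169·3 = 251
t_13 = 169·251 = 179
t_14 = 169·179 = 43
t_15 = 169·43 = 99
t_16 = 169·99 = 91
t_17 = 169·91 = 19
t_18 = 169·19 = 139
t_19 = 169·139 = 195
t_20 = 169·195 = 187
t_21 = 169·187 = 115
t_22 = 169·115 = 235
t_23 = 169·235 = 35
t_24 = 169·35 = 27
t_25 = 169·27 = 211
t_26 = 169·211 = 75
t_27 = 169·75 = 131
t_28 = 169·131 = 123
t_29 = 169·123 = 51
t_30 = 169·51 = 171
t_31 = 169·171 = 227
t_32 = 169·227 = 219
(t_32) = (219) = (t_0), so the sequence has period 32.
326 ≡ 6 (mod 32), hence t_326 = t_6 = 107.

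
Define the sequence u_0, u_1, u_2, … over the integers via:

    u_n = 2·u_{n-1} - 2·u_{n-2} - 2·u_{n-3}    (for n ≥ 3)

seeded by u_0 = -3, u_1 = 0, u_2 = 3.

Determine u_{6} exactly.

-48

u_3 = 2·3 + -2·0 + -2·-3 = 12
u_4 = 2·12 + -2·3 + -2·0 = 18
u_5 = 2·18 + -2·12 + -2·3 = 6
u_6 = 2·6 + -2·18 + -2·12 = -48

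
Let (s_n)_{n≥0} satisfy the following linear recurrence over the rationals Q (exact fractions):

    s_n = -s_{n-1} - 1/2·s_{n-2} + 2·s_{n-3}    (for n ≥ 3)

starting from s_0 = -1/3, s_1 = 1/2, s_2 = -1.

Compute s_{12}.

s_3 = -1·-1 + -1/2·1/2 + 2·-1/3 = 1/12
s_4 = -1·1/12 + -1/2·-1 + 2·1/2 = 17/12
s_5 = -1·17/12 + -1/2·1/12 + 2·-1 = -83/24
s_6 = -1·-83/24 + -1/2·17/12 + 2·1/12 = 35/12
s_7 = -1·35/12 + -1/2·-83/24 + 2·17/12 = 79/48
s_8 = -1·79/48 + -1/2·35/12 + 2·-83/24 = -481/48
s_9 = -1·-481/48 + -1/2·79/48 + 2·35/12 = 481/32
s_10 = -1·481/32 + -1/2·-481/48 + 2·79/48 = -323/48
s_11 = -1·-323/48 + -1/2·481/32 + 2·-481/48 = -1333/64
s_12 = -1·-1333/64 + -1/2·-323/48 + 2·481/32 = 10417/192

10417/192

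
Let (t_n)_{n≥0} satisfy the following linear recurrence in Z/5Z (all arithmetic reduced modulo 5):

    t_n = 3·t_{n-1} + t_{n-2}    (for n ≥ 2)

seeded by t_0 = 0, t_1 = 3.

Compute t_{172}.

4

t_2 = 3·3 + 1·0 = 4
t_3 = 3·4 + 1·3 = 0
t_4 = 3·0 + 1·4 = 4
t_5 = 3·4 + 1·0 = 2
t_6 = 3·2 + 1·4 = 0
t_7 = 3·0 + 1·2 = 2
t_8 = 3·2 + 1·0 = 1
t_9 = 3·1 + 1·2 = 0
t_10 = 3·0 + 1·1 = 1
t_11 = 3·1 + 1·0 = 3
t_12 = 3·3 + 1·1 = 0
t_13 = 3·0 + 1·3 = 3
(t_12, t_13) = (0, 3) = (t_0, t_1), so the sequence has period 12.
172 ≡ 4 (mod 12), hence t_172 = t_4 = 4.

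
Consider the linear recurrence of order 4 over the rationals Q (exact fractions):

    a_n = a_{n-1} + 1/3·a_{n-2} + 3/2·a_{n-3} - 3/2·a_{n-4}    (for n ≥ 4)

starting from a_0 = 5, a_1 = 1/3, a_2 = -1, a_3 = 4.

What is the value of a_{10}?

a_4 = 1·4 + 1/3·-1 + 3/2·1/3 + -3/2·5 = -10/3
a_5 = 1·-10/3 + 1/3·4 + 3/2·-1 + -3/2·1/3 = -4
a_6 = 1·-4 + 1/3·-10/3 + 3/2·4 + -3/2·-1 = 43/18
a_7 = 1·43/18 + 1/3·-4 + 3/2·-10/3 + -3/2·4 = -179/18
a_8 = 1·-179/18 + 1/3·43/18 + 3/2·-4 + -3/2·-10/3 = -274/27
a_9 = 1·-274/27 + 1/3·-179/18 + 3/2·43/18 + -3/2·-4 = -419/108
a_10 = 1·-419/108 + 1/3·-274/27 + 3/2·-179/18 + -3/2·43/18 = -8347/324

-8347/324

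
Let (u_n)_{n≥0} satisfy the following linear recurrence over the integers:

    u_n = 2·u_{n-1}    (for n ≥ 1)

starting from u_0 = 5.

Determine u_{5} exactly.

160

u_1 = 2·5 = 10
u_2 = 2·10 = 20
u_3 = 2·20 = 40
u_4 = 2·40 = 80
u_5 = 2·80 = 160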